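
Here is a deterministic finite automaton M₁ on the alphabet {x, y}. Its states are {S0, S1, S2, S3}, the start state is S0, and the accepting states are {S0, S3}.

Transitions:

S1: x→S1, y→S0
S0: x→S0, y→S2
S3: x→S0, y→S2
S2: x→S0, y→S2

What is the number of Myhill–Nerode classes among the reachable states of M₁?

2

First remove the unreachable states {S1,S3}; 2 states remain.
P0 = {S0} | {S2}.
Stable partition: {S0} | {S2} — 2 equivalence classes.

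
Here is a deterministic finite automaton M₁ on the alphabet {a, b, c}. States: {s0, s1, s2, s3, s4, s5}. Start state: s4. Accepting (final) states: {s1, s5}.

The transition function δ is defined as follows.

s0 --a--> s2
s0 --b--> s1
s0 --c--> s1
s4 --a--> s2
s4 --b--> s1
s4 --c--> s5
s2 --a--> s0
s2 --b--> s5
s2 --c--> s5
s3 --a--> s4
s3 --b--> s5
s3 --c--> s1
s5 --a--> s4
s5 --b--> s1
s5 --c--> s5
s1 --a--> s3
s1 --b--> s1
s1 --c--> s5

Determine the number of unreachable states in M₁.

0

A breadth-first search from the start state visits every state.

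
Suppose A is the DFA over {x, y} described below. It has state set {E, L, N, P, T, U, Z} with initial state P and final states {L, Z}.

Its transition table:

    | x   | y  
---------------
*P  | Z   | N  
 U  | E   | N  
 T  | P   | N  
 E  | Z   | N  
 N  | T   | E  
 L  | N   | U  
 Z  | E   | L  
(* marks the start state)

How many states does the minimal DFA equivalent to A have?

Initial partition by acceptance: {L,Z} | {E,N,P,T,U}.
Refine {L,Z} on symbol y: members go to different blocks, giving {L} and {Z}.
Split {E,N,P,T,U} by δ(·,x) → {N,T,U} and {E,P}.
Split {N,T,U} by δ(·,x) → {T,U} and {N}.
The partition is now stable with 5 blocks: {L} | {T,U} | {Z} | {E,P} | {N}.

5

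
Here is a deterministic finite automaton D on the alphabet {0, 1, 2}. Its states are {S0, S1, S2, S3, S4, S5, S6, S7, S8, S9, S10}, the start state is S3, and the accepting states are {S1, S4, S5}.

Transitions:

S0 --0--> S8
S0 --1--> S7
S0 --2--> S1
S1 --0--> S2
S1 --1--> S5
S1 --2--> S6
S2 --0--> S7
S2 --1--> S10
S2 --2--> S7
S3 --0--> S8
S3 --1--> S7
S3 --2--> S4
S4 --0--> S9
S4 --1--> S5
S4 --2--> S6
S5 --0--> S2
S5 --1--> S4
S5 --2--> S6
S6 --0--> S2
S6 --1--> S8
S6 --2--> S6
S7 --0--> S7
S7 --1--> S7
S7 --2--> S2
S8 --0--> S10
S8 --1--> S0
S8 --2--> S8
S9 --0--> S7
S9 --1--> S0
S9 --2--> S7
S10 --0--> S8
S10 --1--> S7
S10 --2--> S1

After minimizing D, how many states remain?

Every state is reachable, so we keep all 11.
Start with accepting vs non-accepting: {S1,S4,S5} | {S0,S2,S3,S6,S7,S8,S9,S10}.
On input 2, block {S0,S2,S3,S6,S7,S8,S9,S10} splits into {S2,S6,S7,S8,S9} and {S0,S3,S10}.
On input 0, block {S2,S6,S7,S8,S9} splits into {S2,S6,S7,S9} and {S8}.
On input 1, block {S2,S6,S7,S9} splits into {S2,S9} and {S6} and {S7}.
The partition is now stable with 6 blocks: {S1,S4,S5} | {S2,S9} | {S0,S3,S10} | {S8} | {S6} | {S7}.

6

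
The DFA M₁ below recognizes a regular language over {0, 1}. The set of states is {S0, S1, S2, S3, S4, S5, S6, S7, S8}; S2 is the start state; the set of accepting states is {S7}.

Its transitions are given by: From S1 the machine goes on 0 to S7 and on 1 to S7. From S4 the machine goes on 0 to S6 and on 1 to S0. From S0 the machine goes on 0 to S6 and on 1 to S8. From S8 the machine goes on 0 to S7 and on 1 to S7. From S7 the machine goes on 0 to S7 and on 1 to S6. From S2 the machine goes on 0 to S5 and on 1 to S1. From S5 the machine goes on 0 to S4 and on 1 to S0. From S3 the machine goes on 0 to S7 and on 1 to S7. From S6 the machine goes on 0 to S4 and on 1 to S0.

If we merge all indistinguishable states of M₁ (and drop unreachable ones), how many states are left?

Reachable states from the start: {S0,S1,S2,S4,S5,S6,S7,S8}. Unreachable: {S3} — drop them.
Start with accepting vs non-accepting: {S7} | {S0,S1,S2,S4,S5,S6,S8}.
On input 0, block {S0,S1,S2,S4,S5,S6,S8} splits into {S0,S2,S4,S5,S6} and {S1,S8}.
Split {S0,S2,S4,S5,S6} by δ(·,1) → {S4,S5,S6} and {S0,S2}.
Stable partition: {S7} | {S4,S5,S6} | {S1,S8} | {S0,S2} — 4 equivalence classes.

4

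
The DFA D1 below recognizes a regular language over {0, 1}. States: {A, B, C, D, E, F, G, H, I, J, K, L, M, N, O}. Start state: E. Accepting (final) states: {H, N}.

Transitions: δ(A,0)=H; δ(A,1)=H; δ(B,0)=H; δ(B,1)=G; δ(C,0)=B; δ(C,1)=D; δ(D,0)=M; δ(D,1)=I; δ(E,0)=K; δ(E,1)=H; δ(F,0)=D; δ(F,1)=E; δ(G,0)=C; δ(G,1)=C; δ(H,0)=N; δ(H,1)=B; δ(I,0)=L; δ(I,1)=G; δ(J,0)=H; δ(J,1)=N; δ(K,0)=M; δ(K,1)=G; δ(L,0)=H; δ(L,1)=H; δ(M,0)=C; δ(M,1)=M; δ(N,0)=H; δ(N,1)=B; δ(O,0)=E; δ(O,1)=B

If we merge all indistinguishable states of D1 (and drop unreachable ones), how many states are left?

First remove the unreachable states {A,F,J,O}; 11 states remain.
Start with accepting vs non-accepting: {H,N} | {B,C,D,E,G,I,K,L,M}.
Refine {B,C,D,E,G,I,K,L,M} on symbol 0: members go to different blocks, giving {C,D,E,G,I,K,M} and {B,L}.
Split {C,D,E,G,I,K,M} by δ(·,0) → {D,E,G,K,M} and {C,I}.
Split {D,E,G,K,M} by δ(·,0) → {D,E,K} and {G,M}.
Refine {D,E,K} on symbol 0: members go to different blocks, giving {D,K} and {E}.
On input 1, block {D,K} splits into {D} and {K}.
Split {B,L} by δ(·,1) → {B} and {L}.
On input 0, block {C,I} splits into {C} and {I}.
Refine {G,M} on symbol 1: members go to different blocks, giving {G} and {M}.
No further refinement is possible. Final partition (10 blocks): {H,N} | {D} | {B} | {C} | {G} | {E} | {K} | {L} | {I} | {M}.

10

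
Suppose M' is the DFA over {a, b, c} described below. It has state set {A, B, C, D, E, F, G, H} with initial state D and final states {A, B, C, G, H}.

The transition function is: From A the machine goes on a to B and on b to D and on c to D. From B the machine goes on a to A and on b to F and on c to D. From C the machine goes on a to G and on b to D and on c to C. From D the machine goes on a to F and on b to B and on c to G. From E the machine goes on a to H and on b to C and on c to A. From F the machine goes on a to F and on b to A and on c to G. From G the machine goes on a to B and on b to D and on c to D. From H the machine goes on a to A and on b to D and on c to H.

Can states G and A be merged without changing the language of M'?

Yes

States {C,E,H} cannot be reached from the start state, so discard them.
Initial partition by acceptance: {A,B,G} | {D,F}.
Stable partition: {A,B,G} | {D,F} — 2 equivalence classes.
G and A lie in the same block of the stable partition, so they are equivalent — no string distinguishes them.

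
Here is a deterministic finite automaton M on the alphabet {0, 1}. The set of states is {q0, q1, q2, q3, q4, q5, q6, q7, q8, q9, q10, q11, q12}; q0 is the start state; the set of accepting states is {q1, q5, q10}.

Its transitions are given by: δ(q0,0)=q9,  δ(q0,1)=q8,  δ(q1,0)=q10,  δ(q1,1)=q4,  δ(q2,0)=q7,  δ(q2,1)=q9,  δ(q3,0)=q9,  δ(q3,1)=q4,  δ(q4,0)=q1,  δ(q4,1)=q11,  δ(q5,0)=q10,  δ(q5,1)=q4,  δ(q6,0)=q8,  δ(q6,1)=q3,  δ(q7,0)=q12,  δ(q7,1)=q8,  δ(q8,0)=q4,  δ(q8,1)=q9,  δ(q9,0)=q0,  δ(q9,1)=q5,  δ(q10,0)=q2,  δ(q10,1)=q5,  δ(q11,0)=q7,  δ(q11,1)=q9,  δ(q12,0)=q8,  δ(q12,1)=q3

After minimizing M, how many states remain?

Reachable states from the start: {q0,q1,q2,q3,q4,q5,q7,q8,q9,q10,q11,q12}. Unreachable: {q6} — drop them.
Initial partition by acceptance: {q1,q5,q10} | {q0,q2,q3,q4,q7,q8,q9,q11,q12}.
Refine {q1,q5,q10} on symbol 0: members go to different blocks, giving {q1,q5} and {q10}.
Refine {q0,q2,q3,q4,q7,q8,q9,q11,q12} on symbol 0: members go to different blocks, giving {q0,q2,q3,q7,q8,q9,q11,q12} and {q4}.
On input 0, block {q0,q2,q3,q7,q8,q9,q11,q12} splits into {q0,q2,q3,q7,q9,q11,q12} and {q8}.
On input 0, block {q0,q2,q3,q7,q9,q11,q12} splits into {q0,q2,q3,q7,q9,q11} and {q12}.
Refine {q0,q2,q3,q7,q9,q11} on symbol 0: members go to different blocks, giving {q0,q2,q3,q9,q11} and {q7}.
Split {q0,q2,q3,q9,q11} by δ(·,0) → {q0,q3,q9} and {q2,q11}.
On input 1, block {q0,q3,q9} splits into {q0} and {q3} and {q9}.
No further refinement is possible. Final partition (10 blocks): {q1,q5} | {q0} | {q10} | {q4} | {q8} | {q12} | {q7} | {q2,q11} | {q3} | {q9}.

10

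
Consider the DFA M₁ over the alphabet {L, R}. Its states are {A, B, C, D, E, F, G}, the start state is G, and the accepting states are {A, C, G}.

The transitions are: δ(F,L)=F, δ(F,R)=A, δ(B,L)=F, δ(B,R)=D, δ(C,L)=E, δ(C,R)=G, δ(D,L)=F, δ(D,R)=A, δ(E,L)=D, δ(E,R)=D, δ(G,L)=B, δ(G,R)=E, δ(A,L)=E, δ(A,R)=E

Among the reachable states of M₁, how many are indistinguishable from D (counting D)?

2

First remove the unreachable states {C}; 6 states remain.
Initial partition by acceptance: {A,G} | {B,D,E,F}.
Split {B,D,E,F} by δ(·,R) → {B,E} and {D,F}.
Stable partition: {A,G} | {B,E} | {D,F} — 3 equivalence classes.
The equivalence class containing D is {D,F}, of size 2.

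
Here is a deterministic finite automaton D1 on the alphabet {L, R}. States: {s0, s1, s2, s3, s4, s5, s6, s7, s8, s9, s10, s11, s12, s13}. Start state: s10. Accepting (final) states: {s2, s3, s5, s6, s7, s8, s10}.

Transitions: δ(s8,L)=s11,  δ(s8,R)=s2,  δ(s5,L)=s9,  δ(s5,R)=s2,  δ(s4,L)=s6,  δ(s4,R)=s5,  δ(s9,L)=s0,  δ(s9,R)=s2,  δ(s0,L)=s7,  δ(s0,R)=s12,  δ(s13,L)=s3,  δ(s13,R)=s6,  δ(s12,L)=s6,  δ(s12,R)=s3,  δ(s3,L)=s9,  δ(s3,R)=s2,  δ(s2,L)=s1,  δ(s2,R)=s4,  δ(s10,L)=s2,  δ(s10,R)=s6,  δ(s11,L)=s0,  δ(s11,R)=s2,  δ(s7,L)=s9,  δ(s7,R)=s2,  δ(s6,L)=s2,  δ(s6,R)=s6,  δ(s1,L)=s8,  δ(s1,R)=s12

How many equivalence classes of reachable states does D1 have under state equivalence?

Reachable states from the start: {s0,s1,s2,s3,s4,s5,s6,s7,s8,s9,s10,s11,s12}. Unreachable: {s13} — drop them.
Initial partition by acceptance: {s2,s3,s5,s6,s7,s8,s10} | {s0,s1,s4,s9,s11,s12}.
Split {s2,s3,s5,s6,s7,s8,s10} by δ(·,L) → {s2,s3,s5,s7,s8} and {s6,s10}.
Split {s2,s3,s5,s7,s8} by δ(·,R) → {s3,s5,s7,s8} and {s2}.
Split {s0,s1,s4,s9,s11,s12} by δ(·,L) → {s0,s1} and {s4,s12} and {s9,s11}.
Stable partition: {s3,s5,s7,s8} | {s0,s1} | {s6,s10} | {s2} | {s4,s12} | {s9,s11} — 6 equivalence classes.

6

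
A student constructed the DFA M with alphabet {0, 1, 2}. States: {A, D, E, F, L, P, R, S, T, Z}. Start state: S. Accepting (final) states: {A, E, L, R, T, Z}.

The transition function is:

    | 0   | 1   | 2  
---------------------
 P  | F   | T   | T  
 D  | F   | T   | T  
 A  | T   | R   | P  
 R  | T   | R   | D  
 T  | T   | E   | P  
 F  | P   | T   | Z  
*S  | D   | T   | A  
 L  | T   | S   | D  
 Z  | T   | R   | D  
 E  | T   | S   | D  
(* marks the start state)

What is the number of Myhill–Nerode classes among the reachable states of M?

States {L} cannot be reached from the start state, so discard them.
P0 = {A,E,R,T,Z} | {D,F,P,S}.
Split {A,E,R,T,Z} by δ(·,1) → {A,R,T,Z} and {E}.
Refine {A,R,T,Z} on symbol 1: members go to different blocks, giving {A,R,Z} and {T}.
On input 2, block {D,F,P,S} splits into {F,S} and {D,P}.
Stable partition: {A,R,Z} | {F,S} | {E} | {T} | {D,P} — 5 equivalence classes.

5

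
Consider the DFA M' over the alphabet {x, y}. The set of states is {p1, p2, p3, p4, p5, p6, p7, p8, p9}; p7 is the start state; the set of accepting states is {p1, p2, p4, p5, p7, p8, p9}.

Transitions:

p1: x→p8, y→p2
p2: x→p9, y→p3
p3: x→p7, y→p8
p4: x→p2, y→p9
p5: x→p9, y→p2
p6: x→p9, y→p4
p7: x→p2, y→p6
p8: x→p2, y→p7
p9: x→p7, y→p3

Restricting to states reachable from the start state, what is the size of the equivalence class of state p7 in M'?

3

States {p1,p5} cannot be reached from the start state, so discard them.
Start with accepting vs non-accepting: {p2,p4,p7,p8,p9} | {p3,p6}.
Split {p2,p4,p7,p8,p9} by δ(·,y) → {p2,p7,p9} and {p4,p8}.
The partition is now stable with 3 blocks: {p2,p7,p9} | {p3,p6} | {p4,p8}.
State p7 belongs to the block {p2,p7,p9}, which has 3 states.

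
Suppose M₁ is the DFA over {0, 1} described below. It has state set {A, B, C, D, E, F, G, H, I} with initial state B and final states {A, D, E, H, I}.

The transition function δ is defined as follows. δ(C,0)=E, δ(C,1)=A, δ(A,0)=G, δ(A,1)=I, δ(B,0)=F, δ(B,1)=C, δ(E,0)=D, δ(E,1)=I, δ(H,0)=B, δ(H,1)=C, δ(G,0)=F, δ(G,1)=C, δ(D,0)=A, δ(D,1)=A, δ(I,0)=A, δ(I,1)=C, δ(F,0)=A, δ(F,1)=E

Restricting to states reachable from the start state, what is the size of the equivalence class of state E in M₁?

Reachable states from the start: {A,B,C,D,E,F,G,I}. Unreachable: {H} — drop them.
Initial partition by acceptance: {A,D,E,I} | {B,C,F,G}.
Split {A,D,E,I} by δ(·,0) → {D,E,I} and {A}.
Split {D,E,I} by δ(·,0) → {D,I} and {E}.
Refine {D,I} on symbol 1: members go to different blocks, giving {D} and {I}.
Split {B,C,F,G} by δ(·,0) → {B,G} and {C} and {F}.
Stable partition: {D} | {B,G} | {A} | {E} | {I} | {C} | {F} — 7 equivalence classes.
The equivalence class containing E is {E}, of size 1.

1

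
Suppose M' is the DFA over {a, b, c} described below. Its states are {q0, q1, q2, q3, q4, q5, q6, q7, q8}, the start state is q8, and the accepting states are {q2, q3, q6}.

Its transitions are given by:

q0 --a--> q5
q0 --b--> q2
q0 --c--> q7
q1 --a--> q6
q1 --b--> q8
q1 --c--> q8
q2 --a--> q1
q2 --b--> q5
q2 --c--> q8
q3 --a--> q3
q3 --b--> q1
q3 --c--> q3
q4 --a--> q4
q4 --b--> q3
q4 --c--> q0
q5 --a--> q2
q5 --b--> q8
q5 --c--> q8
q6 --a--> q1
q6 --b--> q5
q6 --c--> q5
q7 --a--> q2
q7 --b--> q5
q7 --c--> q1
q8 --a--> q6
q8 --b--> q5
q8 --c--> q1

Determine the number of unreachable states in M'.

4

Starting at q8 and following transitions, the reachable set is {q1, q2, q5, q6, q8}. That leaves q0, q3, q4, q7 unreachable — 4 in total.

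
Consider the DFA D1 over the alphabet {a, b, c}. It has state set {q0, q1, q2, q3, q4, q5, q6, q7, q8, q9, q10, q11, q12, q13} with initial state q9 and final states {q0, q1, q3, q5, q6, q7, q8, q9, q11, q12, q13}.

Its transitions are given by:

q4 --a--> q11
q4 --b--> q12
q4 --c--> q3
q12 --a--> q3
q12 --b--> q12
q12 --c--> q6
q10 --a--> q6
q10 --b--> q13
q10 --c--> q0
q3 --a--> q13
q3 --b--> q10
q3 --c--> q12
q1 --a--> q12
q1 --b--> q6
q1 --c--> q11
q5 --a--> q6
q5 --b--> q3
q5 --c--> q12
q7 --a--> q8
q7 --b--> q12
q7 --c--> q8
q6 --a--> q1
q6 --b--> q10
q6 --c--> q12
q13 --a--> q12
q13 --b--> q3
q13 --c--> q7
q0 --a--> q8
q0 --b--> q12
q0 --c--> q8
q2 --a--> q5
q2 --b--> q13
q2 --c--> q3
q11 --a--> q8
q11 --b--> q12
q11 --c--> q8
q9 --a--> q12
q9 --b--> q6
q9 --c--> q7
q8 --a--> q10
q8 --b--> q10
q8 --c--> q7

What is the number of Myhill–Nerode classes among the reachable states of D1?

6

First remove the unreachable states {q2,q4,q5}; 11 states remain.
Start with accepting vs non-accepting: {q0,q1,q3,q6,q7,q8,q9,q11,q12,q13} | {q10}.
Split {q0,q1,q3,q6,q7,q8,q9,q11,q12,q13} by δ(·,a) → {q0,q1,q3,q6,q7,q9,q11,q12,q13} and {q8}.
Split {q0,q1,q3,q6,q7,q9,q11,q12,q13} by δ(·,a) → {q1,q3,q6,q9,q12,q13} and {q0,q7,q11}.
On input b, block {q1,q3,q6,q9,q12,q13} splits into {q1,q9,q12,q13} and {q3,q6}.
Refine {q1,q9,q12,q13} on symbol a: members go to different blocks, giving {q1,q9,q13} and {q12}.
No further refinement is possible. Final partition (6 blocks): {q1,q9,q13} | {q10} | {q8} | {q0,q7,q11} | {q3,q6} | {q12}.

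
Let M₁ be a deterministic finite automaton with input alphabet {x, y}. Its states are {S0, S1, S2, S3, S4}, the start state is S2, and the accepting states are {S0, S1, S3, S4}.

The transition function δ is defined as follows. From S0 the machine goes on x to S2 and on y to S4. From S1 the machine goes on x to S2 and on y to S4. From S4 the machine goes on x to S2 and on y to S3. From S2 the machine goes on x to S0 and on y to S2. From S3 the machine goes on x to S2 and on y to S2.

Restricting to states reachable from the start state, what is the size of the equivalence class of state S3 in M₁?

First remove the unreachable states {S1}; 4 states remain.
Start with accepting vs non-accepting: {S0,S3,S4} | {S2}.
Refine {S0,S3,S4} on symbol y: members go to different blocks, giving {S0,S4} and {S3}.
Refine {S0,S4} on symbol y: members go to different blocks, giving {S0} and {S4}.
No further refinement is possible. Final partition (4 blocks): {S0} | {S2} | {S3} | {S4}.
State S3 belongs to the block {S3}, which has 1 states.

1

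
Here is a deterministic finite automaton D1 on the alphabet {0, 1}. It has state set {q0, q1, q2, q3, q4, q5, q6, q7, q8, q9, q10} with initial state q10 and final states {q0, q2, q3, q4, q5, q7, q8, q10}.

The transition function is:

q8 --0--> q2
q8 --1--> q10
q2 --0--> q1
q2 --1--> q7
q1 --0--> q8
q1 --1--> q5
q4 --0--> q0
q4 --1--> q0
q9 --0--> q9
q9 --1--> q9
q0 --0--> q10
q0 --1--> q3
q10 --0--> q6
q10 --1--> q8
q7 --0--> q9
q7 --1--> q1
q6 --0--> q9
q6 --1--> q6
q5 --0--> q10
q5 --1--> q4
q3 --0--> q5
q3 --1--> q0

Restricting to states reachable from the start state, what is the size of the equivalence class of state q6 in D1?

Every state is reachable, so we keep all 11.
Start with accepting vs non-accepting: {q0,q2,q3,q4,q5,q7,q8,q10} | {q1,q6,q9}.
Refine {q0,q2,q3,q4,q5,q7,q8,q10} on symbol 0: members go to different blocks, giving {q0,q3,q4,q5,q8} and {q2,q7,q10}.
Refine {q0,q3,q4,q5,q8} on symbol 0: members go to different blocks, giving {q0,q5,q8} and {q3,q4}.
On input 1, block {q0,q5,q8} splits into {q0,q5} and {q8}.
On input 0, block {q1,q6,q9} splits into {q6,q9} and {q1}.
Split {q2,q7,q10} by δ(·,0) → {q7,q10} and {q2}.
Refine {q7,q10} on symbol 1: members go to different blocks, giving {q7} and {q10}.
The partition is now stable with 8 blocks: {q0,q5} | {q6,q9} | {q7} | {q3,q4} | {q8} | {q1} | {q2} | {q10}.
State q6 belongs to the block {q6,q9}, which has 2 states.

2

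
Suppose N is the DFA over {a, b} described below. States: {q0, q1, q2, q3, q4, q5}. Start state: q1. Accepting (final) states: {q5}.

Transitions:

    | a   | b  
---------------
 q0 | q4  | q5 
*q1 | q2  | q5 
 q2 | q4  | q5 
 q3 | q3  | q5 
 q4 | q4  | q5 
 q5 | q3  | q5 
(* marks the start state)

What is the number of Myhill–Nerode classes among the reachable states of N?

First remove the unreachable states {q0}; 5 states remain.
P0 = {q5} | {q1,q2,q3,q4}.
No further refinement is possible. Final partition (2 blocks): {q5} | {q1,q2,q3,q4}.

2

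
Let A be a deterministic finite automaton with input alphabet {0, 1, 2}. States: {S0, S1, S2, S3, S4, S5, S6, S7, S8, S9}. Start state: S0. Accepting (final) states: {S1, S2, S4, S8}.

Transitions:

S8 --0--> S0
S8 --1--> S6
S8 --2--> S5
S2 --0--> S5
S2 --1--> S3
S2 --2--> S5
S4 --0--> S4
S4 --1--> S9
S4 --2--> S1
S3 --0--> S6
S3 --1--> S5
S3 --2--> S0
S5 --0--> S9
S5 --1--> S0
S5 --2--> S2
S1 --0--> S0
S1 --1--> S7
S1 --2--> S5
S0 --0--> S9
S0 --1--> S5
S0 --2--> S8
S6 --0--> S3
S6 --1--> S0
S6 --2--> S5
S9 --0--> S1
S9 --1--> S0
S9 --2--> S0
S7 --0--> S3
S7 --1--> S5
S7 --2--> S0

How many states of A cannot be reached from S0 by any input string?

Starting at S0 and following transitions, the reachable set is {S0, S1, S2, S3, S5, S6, S7, S8, S9}. That leaves S4 unreachable — 1 in total.

1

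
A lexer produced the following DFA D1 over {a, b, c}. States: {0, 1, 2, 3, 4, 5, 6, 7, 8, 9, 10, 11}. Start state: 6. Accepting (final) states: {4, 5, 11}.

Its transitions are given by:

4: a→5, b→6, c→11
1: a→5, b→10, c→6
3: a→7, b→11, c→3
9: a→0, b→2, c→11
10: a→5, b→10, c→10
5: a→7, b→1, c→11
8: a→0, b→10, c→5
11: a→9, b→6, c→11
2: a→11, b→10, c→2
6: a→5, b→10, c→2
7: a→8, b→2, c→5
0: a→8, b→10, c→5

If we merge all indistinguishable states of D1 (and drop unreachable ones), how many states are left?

First remove the unreachable states {3,4}; 10 states remain.
Initial partition by acceptance: {5,11} | {0,1,2,6,7,8,9,10}.
Refine {0,1,2,6,7,8,9,10} on symbol a: members go to different blocks, giving {0,7,8,9} and {1,2,6,10}.
The partition is now stable with 3 blocks: {5,11} | {0,7,8,9} | {1,2,6,10}.

3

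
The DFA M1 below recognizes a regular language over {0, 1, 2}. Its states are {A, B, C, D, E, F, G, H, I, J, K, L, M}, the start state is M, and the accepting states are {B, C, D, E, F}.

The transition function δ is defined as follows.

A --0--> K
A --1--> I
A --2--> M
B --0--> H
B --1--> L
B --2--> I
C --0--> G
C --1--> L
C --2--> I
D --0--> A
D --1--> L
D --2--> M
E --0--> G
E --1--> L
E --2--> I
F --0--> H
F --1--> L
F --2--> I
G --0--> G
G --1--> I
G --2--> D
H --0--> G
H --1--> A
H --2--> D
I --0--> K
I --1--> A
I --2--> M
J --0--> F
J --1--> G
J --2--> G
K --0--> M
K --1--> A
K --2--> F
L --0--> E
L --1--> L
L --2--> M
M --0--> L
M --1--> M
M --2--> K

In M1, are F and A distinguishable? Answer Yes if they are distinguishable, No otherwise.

Yes

States {B,C,J} cannot be reached from the start state, so discard them.
Start with accepting vs non-accepting: {D,E,F} | {A,G,H,I,K,L,M}.
On input 0, block {A,G,H,I,K,L,M} splits into {A,G,H,I,K,M} and {L}.
Refine {A,G,H,I,K,M} on symbol 0: members go to different blocks, giving {A,G,H,I,K} and {M}.
On input 2, block {D,E,F} splits into {E,F} and {D}.
Refine {A,G,H,I,K} on symbol 0: members go to different blocks, giving {A,G,H,I} and {K}.
On input 0, block {A,G,H,I} splits into {A,I} and {G,H}.
Stable partition: {E,F} | {A,I} | {L} | {M} | {D} | {K} | {G,H} — 7 equivalence classes.
F and A end up in different blocks, so they are distinguishable. For instance, the string 'ε' is accepted from only F.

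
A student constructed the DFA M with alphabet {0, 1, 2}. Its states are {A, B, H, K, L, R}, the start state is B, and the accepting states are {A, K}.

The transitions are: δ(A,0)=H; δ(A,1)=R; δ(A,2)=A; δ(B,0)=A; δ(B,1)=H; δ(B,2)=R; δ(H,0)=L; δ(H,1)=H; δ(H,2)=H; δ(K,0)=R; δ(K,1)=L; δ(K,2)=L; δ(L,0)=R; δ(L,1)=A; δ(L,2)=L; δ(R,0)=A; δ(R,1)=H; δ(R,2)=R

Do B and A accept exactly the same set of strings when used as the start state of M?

States {K} cannot be reached from the start state, so discard them.
Start with accepting vs non-accepting: {A} | {B,H,L,R}.
On input 0, block {B,H,L,R} splits into {H,L} and {B,R}.
Refine {H,L} on symbol 0: members go to different blocks, giving {L} and {H}.
No further refinement is possible. Final partition (4 blocks): {A} | {L} | {B,R} | {H}.
B and A end up in different blocks, so they are distinguishable. For instance, the string 'ε' is accepted from only A.

No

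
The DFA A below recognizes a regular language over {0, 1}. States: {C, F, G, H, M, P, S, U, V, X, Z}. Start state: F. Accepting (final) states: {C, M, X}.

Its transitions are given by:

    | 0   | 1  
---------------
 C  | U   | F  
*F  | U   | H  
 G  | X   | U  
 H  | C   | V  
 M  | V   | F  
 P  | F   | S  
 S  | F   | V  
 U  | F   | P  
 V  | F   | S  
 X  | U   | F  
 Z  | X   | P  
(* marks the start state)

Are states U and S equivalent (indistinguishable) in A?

Yes

First remove the unreachable states {G,M,X,Z}; 7 states remain.
P0 = {C} | {F,H,P,S,U,V}.
Refine {F,H,P,S,U,V} on symbol 0: members go to different blocks, giving {F,P,S,U,V} and {H}.
On input 1, block {F,P,S,U,V} splits into {P,S,U,V} and {F}.
Stable partition: {C} | {P,S,U,V} | {H} | {F} — 4 equivalence classes.
U and S lie in the same block of the stable partition, so they are equivalent — no string distinguishes them.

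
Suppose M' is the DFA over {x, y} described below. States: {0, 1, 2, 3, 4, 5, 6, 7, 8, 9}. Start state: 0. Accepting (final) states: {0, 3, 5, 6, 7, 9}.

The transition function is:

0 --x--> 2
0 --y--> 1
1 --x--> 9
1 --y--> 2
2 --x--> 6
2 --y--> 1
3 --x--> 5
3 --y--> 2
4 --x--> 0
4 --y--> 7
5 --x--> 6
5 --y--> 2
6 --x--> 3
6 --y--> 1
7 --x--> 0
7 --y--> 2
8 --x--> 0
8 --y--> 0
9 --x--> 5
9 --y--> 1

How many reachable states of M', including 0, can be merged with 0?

1

First remove the unreachable states {4,7,8}; 7 states remain.
P0 = {0,3,5,6,9} | {1,2}.
Refine {0,3,5,6,9} on symbol x: members go to different blocks, giving {3,5,6,9} and {0}.
The partition is now stable with 3 blocks: {3,5,6,9} | {1,2} | {0}.
The equivalence class containing 0 is {0}, of size 1.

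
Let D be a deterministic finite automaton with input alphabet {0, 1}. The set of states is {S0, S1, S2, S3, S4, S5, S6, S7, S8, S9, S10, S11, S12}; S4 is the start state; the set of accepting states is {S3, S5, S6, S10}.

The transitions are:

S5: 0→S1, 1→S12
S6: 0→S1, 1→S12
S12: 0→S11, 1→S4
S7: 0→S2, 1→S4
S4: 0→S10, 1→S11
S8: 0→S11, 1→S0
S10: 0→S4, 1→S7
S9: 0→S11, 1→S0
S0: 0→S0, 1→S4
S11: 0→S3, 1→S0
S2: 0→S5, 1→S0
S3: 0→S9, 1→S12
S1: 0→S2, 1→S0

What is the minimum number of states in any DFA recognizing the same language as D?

7

First remove the unreachable states {S6,S8}; 11 states remain.
P0 = {S3,S5,S10} | {S0,S1,S2,S4,S7,S9,S11,S12}.
Split {S0,S1,S2,S4,S7,S9,S11,S12} by δ(·,0) → {S0,S1,S7,S9,S12} and {S2,S4,S11}.
Refine {S3,S5,S10} on symbol 0: members go to different blocks, giving {S3,S5} and {S10}.
Split {S0,S1,S7,S9,S12} by δ(·,0) → {S1,S7,S9,S12} and {S0}.
Refine {S1,S7,S9,S12} on symbol 1: members go to different blocks, giving {S1,S9} and {S7,S12}.
Split {S2,S4,S11} by δ(·,0) → {S2,S11} and {S4}.
No further refinement is possible. Final partition (7 blocks): {S3,S5} | {S1,S9} | {S2,S11} | {S10} | {S0} | {S7,S12} | {S4}.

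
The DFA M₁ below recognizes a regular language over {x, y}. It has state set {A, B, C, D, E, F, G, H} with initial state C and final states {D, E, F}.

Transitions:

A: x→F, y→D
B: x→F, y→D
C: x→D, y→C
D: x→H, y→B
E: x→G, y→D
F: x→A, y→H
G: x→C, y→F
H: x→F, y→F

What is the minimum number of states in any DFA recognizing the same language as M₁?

3

States {E,G} cannot be reached from the start state, so discard them.
P0 = {D,F} | {A,B,C,H}.
On input y, block {A,B,C,H} splits into {A,B,H} and {C}.
No further refinement is possible. Final partition (3 blocks): {D,F} | {A,B,H} | {C}.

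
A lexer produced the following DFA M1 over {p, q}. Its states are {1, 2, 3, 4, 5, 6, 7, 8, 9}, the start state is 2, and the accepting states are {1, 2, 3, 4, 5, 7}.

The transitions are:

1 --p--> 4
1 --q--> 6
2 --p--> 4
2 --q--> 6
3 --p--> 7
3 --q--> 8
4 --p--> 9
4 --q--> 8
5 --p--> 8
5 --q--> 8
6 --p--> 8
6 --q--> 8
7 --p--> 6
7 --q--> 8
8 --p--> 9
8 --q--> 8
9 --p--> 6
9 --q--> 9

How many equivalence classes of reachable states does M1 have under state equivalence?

3

Reachable states from the start: {2,4,6,8,9}. Unreachable: {1,3,5,7} — drop them.
P0 = {2,4} | {6,8,9}.
On input p, block {2,4} splits into {2} and {4}.
No further refinement is possible. Final partition (3 blocks): {2} | {6,8,9} | {4}.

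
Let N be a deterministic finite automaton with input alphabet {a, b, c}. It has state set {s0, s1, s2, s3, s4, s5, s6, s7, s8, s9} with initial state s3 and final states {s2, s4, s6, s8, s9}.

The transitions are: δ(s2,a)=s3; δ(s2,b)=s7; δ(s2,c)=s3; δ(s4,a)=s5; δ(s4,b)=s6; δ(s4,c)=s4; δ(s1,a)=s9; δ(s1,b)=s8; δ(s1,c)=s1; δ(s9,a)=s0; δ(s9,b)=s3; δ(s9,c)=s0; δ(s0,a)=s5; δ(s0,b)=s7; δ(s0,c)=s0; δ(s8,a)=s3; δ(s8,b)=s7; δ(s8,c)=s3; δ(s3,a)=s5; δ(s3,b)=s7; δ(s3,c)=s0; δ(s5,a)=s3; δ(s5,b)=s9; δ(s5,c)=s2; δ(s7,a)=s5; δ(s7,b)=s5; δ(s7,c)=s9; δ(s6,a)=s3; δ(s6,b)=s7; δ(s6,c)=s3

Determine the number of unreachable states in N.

4

No path from s3 leads to s1, s4, s6, s8; the other 6 states are all reachable.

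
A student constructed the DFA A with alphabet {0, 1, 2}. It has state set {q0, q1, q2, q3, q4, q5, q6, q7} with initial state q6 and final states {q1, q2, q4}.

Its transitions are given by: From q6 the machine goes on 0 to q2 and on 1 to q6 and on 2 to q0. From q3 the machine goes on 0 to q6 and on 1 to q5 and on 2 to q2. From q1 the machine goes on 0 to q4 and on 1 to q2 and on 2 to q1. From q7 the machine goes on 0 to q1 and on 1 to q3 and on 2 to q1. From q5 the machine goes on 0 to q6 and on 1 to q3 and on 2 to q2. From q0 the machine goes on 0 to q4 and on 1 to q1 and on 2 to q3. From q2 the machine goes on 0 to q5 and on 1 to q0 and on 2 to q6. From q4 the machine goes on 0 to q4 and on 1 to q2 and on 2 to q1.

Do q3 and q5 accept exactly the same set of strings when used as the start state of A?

States {q7} cannot be reached from the start state, so discard them.
Initial partition by acceptance: {q1,q2,q4} | {q0,q3,q5,q6}.
Refine {q1,q2,q4} on symbol 0: members go to different blocks, giving {q1,q4} and {q2}.
On input 0, block {q0,q3,q5,q6} splits into {q3,q5} and {q0} and {q6}.
No further refinement is possible. Final partition (5 blocks): {q1,q4} | {q3,q5} | {q2} | {q0} | {q6}.
q3 and q5 lie in the same block of the stable partition, so they are equivalent — no string distinguishes them.

Yes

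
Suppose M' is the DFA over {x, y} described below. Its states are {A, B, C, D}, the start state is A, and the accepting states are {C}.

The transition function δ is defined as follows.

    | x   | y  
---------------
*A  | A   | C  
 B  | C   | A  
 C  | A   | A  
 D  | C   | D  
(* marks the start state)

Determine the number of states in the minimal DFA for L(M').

2

First remove the unreachable states {B,D}; 2 states remain.
Start with accepting vs non-accepting: {C} | {A}.
Stable partition: {C} | {A} — 2 equivalence classes.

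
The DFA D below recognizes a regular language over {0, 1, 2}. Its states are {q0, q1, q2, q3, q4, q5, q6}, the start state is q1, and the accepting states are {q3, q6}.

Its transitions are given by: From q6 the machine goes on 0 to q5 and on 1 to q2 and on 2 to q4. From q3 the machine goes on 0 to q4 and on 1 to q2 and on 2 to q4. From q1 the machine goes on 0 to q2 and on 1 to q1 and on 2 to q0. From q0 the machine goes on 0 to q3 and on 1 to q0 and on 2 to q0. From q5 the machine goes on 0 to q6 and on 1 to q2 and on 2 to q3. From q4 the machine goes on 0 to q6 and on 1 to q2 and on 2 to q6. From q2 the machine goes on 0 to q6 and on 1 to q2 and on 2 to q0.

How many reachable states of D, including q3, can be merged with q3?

P0 = {q3,q6} | {q0,q1,q2,q4,q5}.
On input 0, block {q0,q1,q2,q4,q5} splits into {q0,q2,q4,q5} and {q1}.
Refine {q0,q2,q4,q5} on symbol 2: members go to different blocks, giving {q0,q2} and {q4,q5}.
Stable partition: {q3,q6} | {q0,q2} | {q1} | {q4,q5} — 4 equivalence classes.
The equivalence class containing q3 is {q3,q6}, of size 2.

2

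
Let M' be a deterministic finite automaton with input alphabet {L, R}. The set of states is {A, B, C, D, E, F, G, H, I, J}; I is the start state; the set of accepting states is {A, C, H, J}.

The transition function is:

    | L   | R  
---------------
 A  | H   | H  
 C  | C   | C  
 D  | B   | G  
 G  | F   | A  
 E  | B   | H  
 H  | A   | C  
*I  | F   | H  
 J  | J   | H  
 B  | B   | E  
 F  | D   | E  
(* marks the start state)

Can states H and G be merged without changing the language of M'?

No

States {J} cannot be reached from the start state, so discard them.
Start with accepting vs non-accepting: {A,C,H} | {B,D,E,F,G,I}.
Split {B,D,E,F,G,I} by δ(·,R) → {B,D,F} and {E,G,I}.
Stable partition: {A,C,H} | {B,D,F} | {E,G,I} — 3 equivalence classes.
H and G end up in different blocks, so they are distinguishable. For instance, the string 'ε' is accepted from only H.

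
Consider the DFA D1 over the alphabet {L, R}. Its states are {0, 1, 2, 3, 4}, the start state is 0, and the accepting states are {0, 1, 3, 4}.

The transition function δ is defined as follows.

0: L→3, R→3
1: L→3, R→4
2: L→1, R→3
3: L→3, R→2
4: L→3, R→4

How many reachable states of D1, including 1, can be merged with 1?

2

Initial partition by acceptance: {0,1,3,4} | {2}.
On input R, block {0,1,3,4} splits into {0,1,4} and {3}.
Split {0,1,4} by δ(·,R) → {1,4} and {0}.
No further refinement is possible. Final partition (4 blocks): {1,4} | {2} | {3} | {0}.
The equivalence class containing 1 is {1,4}, of size 2.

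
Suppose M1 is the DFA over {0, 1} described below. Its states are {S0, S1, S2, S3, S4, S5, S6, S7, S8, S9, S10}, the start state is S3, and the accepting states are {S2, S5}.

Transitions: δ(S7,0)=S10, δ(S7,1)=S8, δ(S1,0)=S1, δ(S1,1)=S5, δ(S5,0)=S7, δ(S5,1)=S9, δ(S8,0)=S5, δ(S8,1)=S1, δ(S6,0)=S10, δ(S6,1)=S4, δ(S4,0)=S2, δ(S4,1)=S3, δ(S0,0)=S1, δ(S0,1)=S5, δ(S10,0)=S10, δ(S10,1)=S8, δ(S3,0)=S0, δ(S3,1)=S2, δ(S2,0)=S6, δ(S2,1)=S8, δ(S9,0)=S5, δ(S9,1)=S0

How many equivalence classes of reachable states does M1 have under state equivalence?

Start with accepting vs non-accepting: {S2,S5} | {S0,S1,S3,S4,S6,S7,S8,S9,S10}.
On input 0, block {S0,S1,S3,S4,S6,S7,S8,S9,S10} splits into {S0,S1,S3,S6,S7,S10} and {S4,S8,S9}.
Split {S0,S1,S3,S6,S7,S10} by δ(·,1) → {S0,S1,S3} and {S6,S7,S10}.
No further refinement is possible. Final partition (4 blocks): {S2,S5} | {S0,S1,S3} | {S4,S8,S9} | {S6,S7,S10}.

4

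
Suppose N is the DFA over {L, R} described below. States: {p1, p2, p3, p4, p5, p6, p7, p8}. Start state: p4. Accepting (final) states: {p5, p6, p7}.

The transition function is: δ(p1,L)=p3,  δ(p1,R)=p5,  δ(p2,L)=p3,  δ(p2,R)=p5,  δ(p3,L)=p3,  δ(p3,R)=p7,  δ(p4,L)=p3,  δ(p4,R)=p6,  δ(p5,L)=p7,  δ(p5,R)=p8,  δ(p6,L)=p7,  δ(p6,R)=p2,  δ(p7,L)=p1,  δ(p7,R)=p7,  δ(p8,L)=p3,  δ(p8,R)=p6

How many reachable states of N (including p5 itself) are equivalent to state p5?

All states are reachable from the start state.
Start with accepting vs non-accepting: {p5,p6,p7} | {p1,p2,p3,p4,p8}.
Split {p5,p6,p7} by δ(·,L) → {p5,p6} and {p7}.
Split {p1,p2,p3,p4,p8} by δ(·,R) → {p1,p2,p4,p8} and {p3}.
No further refinement is possible. Final partition (4 blocks): {p5,p6} | {p1,p2,p4,p8} | {p7} | {p3}.
State p5 belongs to the block {p5,p6}, which has 2 states.

2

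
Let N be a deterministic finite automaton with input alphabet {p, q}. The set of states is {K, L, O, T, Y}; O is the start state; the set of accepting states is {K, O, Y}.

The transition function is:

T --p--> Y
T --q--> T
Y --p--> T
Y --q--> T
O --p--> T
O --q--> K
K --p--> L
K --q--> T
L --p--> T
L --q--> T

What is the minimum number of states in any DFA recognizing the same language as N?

All states are reachable from the start state.
P0 = {K,O,Y} | {L,T}.
On input q, block {K,O,Y} splits into {K,Y} and {O}.
On input p, block {L,T} splits into {T} and {L}.
On input p, block {K,Y} splits into {K} and {Y}.
The partition is now stable with 5 blocks: {K} | {T} | {O} | {L} | {Y}.

5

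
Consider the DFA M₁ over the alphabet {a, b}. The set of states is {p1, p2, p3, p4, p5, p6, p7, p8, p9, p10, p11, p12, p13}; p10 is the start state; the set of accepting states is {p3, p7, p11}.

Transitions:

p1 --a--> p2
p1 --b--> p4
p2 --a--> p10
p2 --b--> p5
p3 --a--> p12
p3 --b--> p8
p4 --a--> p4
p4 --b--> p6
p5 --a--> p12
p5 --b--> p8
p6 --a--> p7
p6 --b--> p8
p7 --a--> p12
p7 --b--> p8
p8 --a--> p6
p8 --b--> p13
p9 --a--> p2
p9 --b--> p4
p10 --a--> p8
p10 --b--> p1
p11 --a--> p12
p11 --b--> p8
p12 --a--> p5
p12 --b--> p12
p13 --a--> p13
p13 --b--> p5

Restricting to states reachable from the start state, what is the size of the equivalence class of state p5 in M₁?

States {p3,p9,p11} cannot be reached from the start state, so discard them.
Start with accepting vs non-accepting: {p7} | {p1,p2,p4,p5,p6,p8,p10,p12,p13}.
Split {p1,p2,p4,p5,p6,p8,p10,p12,p13} by δ(·,a) → {p1,p2,p4,p5,p8,p10,p12,p13} and {p6}.
On input a, block {p1,p2,p4,p5,p8,p10,p12,p13} splits into {p1,p2,p4,p5,p10,p12,p13} and {p8}.
Split {p1,p2,p4,p5,p10,p12,p13} by δ(·,a) → {p1,p2,p4,p5,p12,p13} and {p10}.
Refine {p1,p2,p4,p5,p12,p13} on symbol a: members go to different blocks, giving {p1,p4,p5,p12,p13} and {p2}.
On input a, block {p1,p4,p5,p12,p13} splits into {p4,p5,p12,p13} and {p1}.
Refine {p4,p5,p12,p13} on symbol b: members go to different blocks, giving {p12,p13} and {p4} and {p5}.
On input a, block {p12,p13} splits into {p12} and {p13}.
The partition is now stable with 10 blocks: {p7} | {p12} | {p6} | {p8} | {p10} | {p2} | {p1} | {p4} | {p5} | {p13}.
State p5 belongs to the block {p5}, which has 1 states.

1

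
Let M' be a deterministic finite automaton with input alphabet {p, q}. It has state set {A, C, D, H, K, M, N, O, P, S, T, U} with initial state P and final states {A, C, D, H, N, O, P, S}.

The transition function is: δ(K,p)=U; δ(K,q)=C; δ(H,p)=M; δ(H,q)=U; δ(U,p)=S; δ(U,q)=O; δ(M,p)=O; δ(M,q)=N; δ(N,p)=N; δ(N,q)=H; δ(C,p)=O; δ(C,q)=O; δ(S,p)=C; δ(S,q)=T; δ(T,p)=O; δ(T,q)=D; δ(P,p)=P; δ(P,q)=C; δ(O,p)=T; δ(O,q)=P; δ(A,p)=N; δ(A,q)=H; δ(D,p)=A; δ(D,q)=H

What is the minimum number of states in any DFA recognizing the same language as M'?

First remove the unreachable states {K}; 11 states remain.
Start with accepting vs non-accepting: {A,C,D,H,N,O,P,S} | {M,T,U}.
On input p, block {A,C,D,H,N,O,P,S} splits into {A,C,D,N,P,S} and {H,O}.
On input p, block {A,C,D,N,P,S} splits into {A,D,N,P,S} and {C}.
On input p, block {A,D,N,P,S} splits into {A,D,N,P} and {S}.
Refine {A,D,N,P} on symbol q: members go to different blocks, giving {A,D,N} and {P}.
On input p, block {M,T,U} splits into {M,T} and {U}.
On input q, block {H,O} splits into {H} and {O}.
The partition is now stable with 8 blocks: {A,D,N} | {M,T} | {H} | {C} | {S} | {P} | {U} | {O}.

8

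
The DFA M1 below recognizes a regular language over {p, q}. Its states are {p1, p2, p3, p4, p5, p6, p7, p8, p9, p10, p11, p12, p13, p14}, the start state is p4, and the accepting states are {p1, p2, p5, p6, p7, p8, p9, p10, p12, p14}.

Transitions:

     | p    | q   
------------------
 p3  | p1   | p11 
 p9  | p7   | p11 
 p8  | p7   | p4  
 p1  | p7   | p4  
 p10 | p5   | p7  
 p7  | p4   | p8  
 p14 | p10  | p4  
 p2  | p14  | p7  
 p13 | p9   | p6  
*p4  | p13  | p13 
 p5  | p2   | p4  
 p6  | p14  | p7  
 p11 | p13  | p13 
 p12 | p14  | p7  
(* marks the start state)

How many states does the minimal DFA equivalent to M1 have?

States {p1,p3,p12} cannot be reached from the start state, so discard them.
Initial partition by acceptance: {p2,p5,p6,p7,p8,p9,p10,p14} | {p4,p11,p13}.
Split {p2,p5,p6,p7,p8,p9,p10,p14} by δ(·,p) → {p2,p5,p6,p8,p9,p10,p14} and {p7}.
On input p, block {p2,p5,p6,p8,p9,p10,p14} splits into {p2,p5,p6,p10,p14} and {p8,p9}.
Split {p2,p5,p6,p10,p14} by δ(·,q) → {p2,p6,p10} and {p5,p14}.
Refine {p4,p11,p13} on symbol p: members go to different blocks, giving {p4,p11} and {p13}.
Stable partition: {p2,p6,p10} | {p4,p11} | {p7} | {p8,p9} | {p5,p14} | {p13} — 6 equivalence classes.

6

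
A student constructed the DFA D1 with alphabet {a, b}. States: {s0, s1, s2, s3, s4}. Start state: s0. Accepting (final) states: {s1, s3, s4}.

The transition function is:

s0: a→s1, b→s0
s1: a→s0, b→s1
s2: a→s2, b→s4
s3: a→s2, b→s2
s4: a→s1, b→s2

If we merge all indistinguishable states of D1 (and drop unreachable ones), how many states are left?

2

States {s2,s3,s4} cannot be reached from the start state, so discard them.
Start with accepting vs non-accepting: {s1} | {s0}.
No further refinement is possible. Final partition (2 blocks): {s1} | {s0}.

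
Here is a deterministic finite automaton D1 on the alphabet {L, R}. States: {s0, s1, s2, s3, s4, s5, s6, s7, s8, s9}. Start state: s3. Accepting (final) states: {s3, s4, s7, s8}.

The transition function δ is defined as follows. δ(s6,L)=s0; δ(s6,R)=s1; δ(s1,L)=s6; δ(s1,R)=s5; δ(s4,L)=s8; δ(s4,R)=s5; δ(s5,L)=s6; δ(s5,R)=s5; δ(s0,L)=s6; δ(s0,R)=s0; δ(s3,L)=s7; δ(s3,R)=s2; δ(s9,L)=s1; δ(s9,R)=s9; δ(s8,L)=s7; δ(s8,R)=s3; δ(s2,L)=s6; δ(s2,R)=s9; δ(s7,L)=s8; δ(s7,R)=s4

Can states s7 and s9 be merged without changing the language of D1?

All states are reachable from the start state.
Initial partition by acceptance: {s3,s4,s7,s8} | {s0,s1,s2,s5,s6,s9}.
On input R, block {s3,s4,s7,s8} splits into {s3,s4} and {s7,s8}.
No further refinement is possible. Final partition (3 blocks): {s3,s4} | {s0,s1,s2,s5,s6,s9} | {s7,s8}.
s7 and s9 end up in different blocks, so they are distinguishable. For instance, the string 'ε' is accepted from only s7.

No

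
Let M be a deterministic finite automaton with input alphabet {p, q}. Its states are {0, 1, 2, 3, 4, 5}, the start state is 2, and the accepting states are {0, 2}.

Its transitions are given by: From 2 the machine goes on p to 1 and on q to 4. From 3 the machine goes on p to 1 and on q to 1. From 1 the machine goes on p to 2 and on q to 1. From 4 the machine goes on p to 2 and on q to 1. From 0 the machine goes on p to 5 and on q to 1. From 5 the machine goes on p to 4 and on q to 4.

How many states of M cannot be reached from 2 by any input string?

Starting at 2 and following transitions, the reachable set is {1, 2, 4}. That leaves 0, 3, 5 unreachable — 3 in total.

3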